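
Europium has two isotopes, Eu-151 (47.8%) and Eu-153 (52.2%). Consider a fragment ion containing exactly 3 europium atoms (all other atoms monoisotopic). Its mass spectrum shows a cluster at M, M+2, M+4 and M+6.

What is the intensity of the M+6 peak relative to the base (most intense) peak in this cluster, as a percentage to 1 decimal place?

36.4%

Binomial terms of (0.478 + 0.522)^3: M 0.1092, M+2 0.3578, M+4 0.3907, M+6 0.1422 → M+4 is the base peak.
P(M+4) = C(3,2) × 0.478^1 × 0.522^2 = 3 × 0.4780 × 0.272484 = 0.390742 (base)
P(M+6) = C(3,3) × 0.478^0 × 0.522^3 = 1 × 1.0000 × 0.14223665 = 0.142237
Relative intensity = 0.142237 / 0.390742 × 100 = 36.4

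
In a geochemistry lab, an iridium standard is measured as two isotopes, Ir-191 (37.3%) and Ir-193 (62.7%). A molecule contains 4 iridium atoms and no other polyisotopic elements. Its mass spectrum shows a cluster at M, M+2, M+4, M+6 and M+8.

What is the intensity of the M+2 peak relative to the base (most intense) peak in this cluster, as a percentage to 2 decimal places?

35.39%

Term probabilities: M 0.0194, M+2 0.1302, M+4 0.3282, M+6 0.3678, M+8 0.1546. Base peak = M+6.
P(M+6) = C(4,3) × 0.373^1 × 0.627^3 = 4 × 0.3730 × 0.24649188 = 0.367766 (base)
P(M+2) = C(4,1) × 0.373^3 × 0.627^1 = 4 × 0.05189512 × 0.6270 = 0.130153
Relative intensity = 0.130153 / 0.367766 × 100 = 35.39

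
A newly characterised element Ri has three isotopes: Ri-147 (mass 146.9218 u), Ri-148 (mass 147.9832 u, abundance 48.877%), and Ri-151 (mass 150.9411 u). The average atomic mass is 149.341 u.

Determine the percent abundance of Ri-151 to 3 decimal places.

The remaining 51.123% is split between Ri-147 (fraction x) and Ri-151 (fraction 0.51123 − x).
Substituting: 146.9218x + 150.9411(0.51123 − x) = 77.011251336
(146.9218 − 150.9411)x = -0.154367217  ⇒  x = 0.03841, y = 0.47282
Ri-147: 3.841%, Ri-151: 47.282%.

47.282%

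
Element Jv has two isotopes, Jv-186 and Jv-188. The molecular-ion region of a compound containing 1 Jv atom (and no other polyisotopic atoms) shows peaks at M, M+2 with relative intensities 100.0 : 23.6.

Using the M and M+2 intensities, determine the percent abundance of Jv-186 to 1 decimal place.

80.9%

Write p for the Jv-186 fraction. I(M+2)/I(M) = [C(1,1)·p^0·(1−p)] / p^1 = 1·(1−p)/p = 23.6/100.0 = 0.2360
(1−p)/p = 0.2360/1 = 0.2360  ⇒  p = 1/(1 + 0.2360) = 0.8091
Jv-186: 80.9%, Jv-188: 19.1%.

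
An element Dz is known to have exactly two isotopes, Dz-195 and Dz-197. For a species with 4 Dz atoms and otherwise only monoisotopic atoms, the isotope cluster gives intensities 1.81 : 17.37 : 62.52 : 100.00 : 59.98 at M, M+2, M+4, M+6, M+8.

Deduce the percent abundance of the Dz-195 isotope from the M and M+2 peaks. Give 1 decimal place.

Write p for the Dz-195 fraction. I(M+2)/I(M) = [C(4,1)·p^3·(1−p)] / p^4 = 4·(1−p)/p = 17.37/1.81 = 9.5967
(1−p)/p = 9.5967/4 = 2.3992  ⇒  p = 1/(1 + 2.3992) = 0.2942
Dz-195: 29.4%, Dz-197: 70.6%.

29.4%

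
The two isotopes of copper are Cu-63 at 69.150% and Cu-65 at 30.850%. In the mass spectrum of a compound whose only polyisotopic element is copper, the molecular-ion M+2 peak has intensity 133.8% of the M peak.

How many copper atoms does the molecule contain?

3

With n Cu atoms, P(M+2)/P(M) = C(n,1)·p^(n−1)q / p^n = n·q/p = n · 0.30850/0.69150.
n = 1.338 × 0.69150/0.30850 = 3.00 ≈ 3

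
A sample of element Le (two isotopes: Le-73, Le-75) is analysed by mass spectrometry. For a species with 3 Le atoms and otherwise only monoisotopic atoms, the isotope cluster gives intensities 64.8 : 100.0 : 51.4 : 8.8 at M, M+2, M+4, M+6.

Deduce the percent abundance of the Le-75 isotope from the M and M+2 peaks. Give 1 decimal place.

If p is the fraction of Le that is Le-73, then I(M+2)/I(M) = [C(3,1)·p^2·(1−p)] / p^3 = 3·(1−p)/p = 100.0/64.8 = 1.5432
(1−p)/p = 1.5432/3 = 0.5144  ⇒  p = 1/(1 + 0.5144) = 0.6603
Le-73: 66.0%, Le-75: 34.0%.

34.0%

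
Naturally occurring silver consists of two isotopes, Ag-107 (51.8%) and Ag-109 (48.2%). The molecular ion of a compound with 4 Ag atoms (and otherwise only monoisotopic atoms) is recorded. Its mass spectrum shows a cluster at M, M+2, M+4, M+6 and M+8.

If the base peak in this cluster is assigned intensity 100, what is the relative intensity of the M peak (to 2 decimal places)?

(0.518 + 0.482)^4 gives M 0.0720, M+2 0.2680, M+4 0.3740, M+6 0.2320, M+8 0.0540; the largest is M+4.
P(M+4) = C(4,2) × 0.518^2 × 0.482^2 = 6 × 0.268324 × 0.232324 = 0.374029 (base)
P(M) = C(4,0) × 0.518^4 × 0.482^0 = 1 × 0.07199777 × 1.0000 = 0.071998
Relative intensity = 0.071998 / 0.374029 × 100 = 19.25

19.25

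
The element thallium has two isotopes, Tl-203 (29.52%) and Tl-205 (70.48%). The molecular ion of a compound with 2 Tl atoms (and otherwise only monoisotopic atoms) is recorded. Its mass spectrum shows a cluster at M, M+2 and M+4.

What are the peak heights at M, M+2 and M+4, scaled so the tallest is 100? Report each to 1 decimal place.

The 2 Tl atoms are independent, so intensities follow the terms of (0.2952 + 0.7048)^2.
P(M) = 0.2952^2 = 0.087143
P(M+2) = 2 × 0.2952^1 × 0.7048^1 = 0.416114
P(M+4) = 0.7048^2 = 0.496743
The M+4 peak is largest (0.496743); scaling to 100 gives 17.5 : 83.8 : 100.0.

17.5 : 83.8 : 100.0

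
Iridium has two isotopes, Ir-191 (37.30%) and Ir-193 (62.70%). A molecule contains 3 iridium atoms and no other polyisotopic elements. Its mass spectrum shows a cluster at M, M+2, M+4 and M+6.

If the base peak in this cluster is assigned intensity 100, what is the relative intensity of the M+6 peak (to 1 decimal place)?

56.0

(0.3730 + 0.6270)^3 gives M 0.0519, M+2 0.2617, M+4 0.4399, M+6 0.2465; the largest is M+4.
P(M+4) = C(3,2) × 0.3730^1 × 0.6270^2 = 3 × 0.3730 × 0.393129 = 0.439911 (base)
P(M+6) = C(3,3) × 0.3730^0 × 0.6270^3 = 1 × 1.0000 × 0.24649188 = 0.246492
Relative intensity = 0.246492 / 0.439911 × 100 = 56.0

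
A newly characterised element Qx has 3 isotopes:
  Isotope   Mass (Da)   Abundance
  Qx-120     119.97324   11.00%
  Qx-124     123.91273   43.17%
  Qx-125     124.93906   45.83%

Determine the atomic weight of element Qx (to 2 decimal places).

123.95 Da

Average mass = Σ (abundance × isotope mass) = 0.1100 × 119.97324 + 0.4317 × 123.91273 + 0.4583 × 124.93906
= 13.197056 + 53.493126 + 57.259571 = 123.949753 Da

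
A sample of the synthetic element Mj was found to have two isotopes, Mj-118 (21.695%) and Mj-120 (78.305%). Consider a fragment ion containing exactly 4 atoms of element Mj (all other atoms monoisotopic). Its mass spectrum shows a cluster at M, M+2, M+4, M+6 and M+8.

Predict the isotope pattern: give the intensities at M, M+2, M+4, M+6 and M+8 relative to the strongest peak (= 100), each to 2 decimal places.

0.53 : 7.68 : 41.56 : 100.00 : 90.23

Each Mj atom is independently Mj-118 (p = 0.21695) or Mj-120 (q = 0.78305); the cluster is the binomial expansion (p + q)^4.
P(M) = 0.21695^4 = 0.002215
P(M+2) = 4 × 0.21695^3 × 0.78305^1 = 0.031984
P(M+4) = 6 × 0.21695^2 × 0.78305^2 = 0.173161
P(M+6) = 4 × 0.21695^1 × 0.78305^3 = 0.416666
P(M+8) = 0.78305^4 = 0.375974
The M+6 peak is largest (0.416666); scaling to 100 gives 0.53 : 7.68 : 41.56 : 100.00 : 90.23.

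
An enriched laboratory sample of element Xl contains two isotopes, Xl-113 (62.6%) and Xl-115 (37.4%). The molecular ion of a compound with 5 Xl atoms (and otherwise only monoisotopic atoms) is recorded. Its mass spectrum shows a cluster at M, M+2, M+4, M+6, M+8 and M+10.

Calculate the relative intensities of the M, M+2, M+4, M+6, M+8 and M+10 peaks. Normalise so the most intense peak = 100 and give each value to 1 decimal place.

28.0 : 83.7 : 100.0 : 59.7 : 17.8 : 2.1

Expanding (0.626 + 0.374)^5:
P(M) = 0.626^5 = 0.096133
P(M+2) = 5 × 0.626^4 × 0.374^1 = 0.287170
P(M+4) = 10 × 0.626^3 × 0.374^2 = 0.343136
P(M+6) = 10 × 0.626^2 × 0.374^3 = 0.205005
P(M+8) = 5 × 0.626^1 × 0.374^4 = 0.061239
P(M+10) = 0.374^5 = 0.007317
The M+4 peak is largest (0.343136); scaling to 100 gives 28.0 : 83.7 : 100.0 : 59.7 : 17.8 : 2.1.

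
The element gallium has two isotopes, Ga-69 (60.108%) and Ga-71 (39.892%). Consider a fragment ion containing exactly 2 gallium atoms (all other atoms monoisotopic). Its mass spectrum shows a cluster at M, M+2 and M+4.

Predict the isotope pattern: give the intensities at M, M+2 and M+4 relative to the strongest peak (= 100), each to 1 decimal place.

75.3 : 100.0 : 33.2

Expanding (0.60108 + 0.39892)^2:
P(M) = 0.60108^2 = 0.361297
P(M+2) = 2 × 0.60108^1 × 0.39892^1 = 0.479566
P(M+4) = 0.39892^2 = 0.159137
The M+2 peak is largest (0.479566); scaling to 100 gives 75.3 : 100.0 : 33.2.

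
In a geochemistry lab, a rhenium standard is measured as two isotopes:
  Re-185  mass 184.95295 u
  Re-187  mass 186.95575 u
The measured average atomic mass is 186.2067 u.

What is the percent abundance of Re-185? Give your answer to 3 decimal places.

37.400%

Let x be the fractional abundance of Re-185; then Re-187 has abundance 1 − x.
184.95295·x + 186.95575·(1 − x) = 186.2067
(184.95295 − 186.95575)·x = 186.2067 − 186.95575
x = -0.74905 / -2.00280 = 0.37400 → 37.400% Re-185, 62.600% Re-187.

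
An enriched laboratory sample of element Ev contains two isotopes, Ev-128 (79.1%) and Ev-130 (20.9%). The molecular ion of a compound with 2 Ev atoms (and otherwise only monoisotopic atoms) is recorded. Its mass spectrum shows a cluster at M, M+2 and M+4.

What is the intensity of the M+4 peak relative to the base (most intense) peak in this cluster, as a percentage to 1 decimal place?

Binomial terms of (0.791 + 0.209)^2: M 0.6257, M+2 0.3306, M+4 0.0437 → M is the base peak.
P(M) = C(2,0) × 0.791^2 × 0.209^0 = 1 × 0.625681 × 1.0000 = 0.625681 (base)
P(M+4) = C(2,2) × 0.791^0 × 0.209^2 = 1 × 1.0000 × 0.043681 = 0.043681
Relative intensity = 0.043681 / 0.625681 × 100 = 7.0

7.0%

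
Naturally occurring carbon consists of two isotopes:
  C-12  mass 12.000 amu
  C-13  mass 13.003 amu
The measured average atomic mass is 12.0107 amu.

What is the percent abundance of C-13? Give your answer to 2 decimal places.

Let x be the fractional abundance of C-12; then C-13 has abundance 1 − x.
12.000·x + 13.003·(1 − x) = 12.0107
(12.000 − 13.003)·x = 12.0107 − 13.003
x = -0.9923 / -1.003 = 0.98933 → 98.93% C-12, 1.07% C-13.

1.07%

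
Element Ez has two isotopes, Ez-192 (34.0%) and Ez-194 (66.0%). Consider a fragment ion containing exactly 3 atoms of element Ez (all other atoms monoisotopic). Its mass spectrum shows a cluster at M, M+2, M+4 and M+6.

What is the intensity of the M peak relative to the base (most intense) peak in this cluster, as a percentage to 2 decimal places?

Binomial terms of (0.340 + 0.660)^3: M 0.0393, M+2 0.2289, M+4 0.4443, M+6 0.2875 → M+4 is the base peak.
P(M+4) = C(3,2) × 0.340^1 × 0.660^2 = 3 × 0.3400 × 0.4356 = 0.444312 (base)
P(M) = C(3,0) × 0.340^3 × 0.660^0 = 1 × 0.039304 × 1.0000 = 0.039304
Relative intensity = 0.039304 / 0.444312 × 100 = 8.85

8.85%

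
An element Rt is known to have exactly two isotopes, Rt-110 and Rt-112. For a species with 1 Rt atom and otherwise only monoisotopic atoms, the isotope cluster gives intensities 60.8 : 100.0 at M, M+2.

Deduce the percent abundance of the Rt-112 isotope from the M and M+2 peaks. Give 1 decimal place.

62.2%

Write p for the Rt-110 fraction. I(M+2)/I(M) = [C(1,1)·p^0·(1−p)] / p^1 = 1·(1−p)/p = 100.0/60.8 = 1.6447
(1−p)/p = 1.6447/1 = 1.6447  ⇒  p = 1/(1 + 1.6447) = 0.3781
Rt-110: 37.8%, Rt-112: 62.2%.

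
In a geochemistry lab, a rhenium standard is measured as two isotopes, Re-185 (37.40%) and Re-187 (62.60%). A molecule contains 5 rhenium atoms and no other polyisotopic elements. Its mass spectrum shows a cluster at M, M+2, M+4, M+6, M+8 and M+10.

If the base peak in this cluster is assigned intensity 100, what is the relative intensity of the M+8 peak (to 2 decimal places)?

Binomial terms of (0.3740 + 0.6260)^5: M 0.0073, M+2 0.0612, M+4 0.2050, M+6 0.3431, M+8 0.2872, M+10 0.0961 → M+6 is the base peak.
P(M+6) = C(5,3) × 0.3740^2 × 0.6260^3 = 10 × 0.139876 × 0.24531438 = 0.343136 (base)
P(M+8) = C(5,4) × 0.3740^1 × 0.6260^4 = 5 × 0.3740 × 0.1535668 = 0.287170
Relative intensity = 0.287170 / 0.343136 × 100 = 83.69

83.69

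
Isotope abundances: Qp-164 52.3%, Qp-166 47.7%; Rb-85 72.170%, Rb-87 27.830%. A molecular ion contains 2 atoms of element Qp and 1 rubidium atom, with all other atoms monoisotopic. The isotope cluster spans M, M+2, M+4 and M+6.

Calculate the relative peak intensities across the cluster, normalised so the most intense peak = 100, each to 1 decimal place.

Element Qp pattern (n=2): 0.273529 : 0.498942 : 0.227529
Rubidium pattern (n=1): 0.7217 : 0.2783
Convolve the two distributions (both contribute in 2-u steps):
  M: 0.273529×0.7217 = 0.197406
  M+2: 0.273529×0.2783 + 0.498942×0.7217 = 0.436210
  M+4: 0.498942×0.2783 + 0.227529×0.7217 = 0.303063
  M+6: 0.227529×0.2783 = 0.063321
Scale to base peak (0.436210) = 100: 45.3 : 100.0 : 69.5 : 14.5

45.3 : 100.0 : 69.5 : 14.5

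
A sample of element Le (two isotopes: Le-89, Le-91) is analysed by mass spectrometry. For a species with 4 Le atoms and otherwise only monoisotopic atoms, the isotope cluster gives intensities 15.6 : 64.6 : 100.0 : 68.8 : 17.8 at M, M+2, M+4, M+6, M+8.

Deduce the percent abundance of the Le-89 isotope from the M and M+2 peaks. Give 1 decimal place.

49.1%

Let p = fractional abundance of Le-89. I(M+2)/I(M) = [C(4,1)·p^3·(1−p)] / p^4 = 4·(1−p)/p = 64.6/15.6 = 4.1410
(1−p)/p = 4.1410/4 = 1.0353  ⇒  p = 1/(1 + 1.0353) = 0.4913
Le-89: 49.1%, Le-91: 50.9%.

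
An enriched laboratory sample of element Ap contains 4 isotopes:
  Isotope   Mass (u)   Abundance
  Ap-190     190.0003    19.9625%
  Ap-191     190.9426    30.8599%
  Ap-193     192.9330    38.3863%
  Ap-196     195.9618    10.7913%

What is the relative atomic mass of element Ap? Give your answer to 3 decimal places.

192.060 u

Ar = Σ fᵢ·mᵢ = 0.199625 × 190.0003 + 0.308599 × 190.9426 + 0.383863 × 192.9330 + 0.107913 × 195.9618
= 37.92881 + 58.92470 + 74.05984 + 21.14683 = 192.06018 u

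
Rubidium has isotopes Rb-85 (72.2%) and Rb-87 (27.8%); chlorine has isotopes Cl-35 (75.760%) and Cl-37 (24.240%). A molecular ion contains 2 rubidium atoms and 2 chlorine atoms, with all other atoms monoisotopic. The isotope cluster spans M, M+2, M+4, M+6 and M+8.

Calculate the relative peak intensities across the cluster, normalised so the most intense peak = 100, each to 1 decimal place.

70.9 : 100.0 : 52.7 : 12.3 : 1.1

Rubidium pattern (n=2): 0.521284 : 0.401432 : 0.077284
Chlorine pattern (n=2): 0.57395776 : 0.36728448 : 0.05875776
Convolve the two distributions (both contribute in 2-u steps):
  M: 0.521284×0.57395776 = 0.299195
  M+2: 0.521284×0.36728448 + 0.401432×0.57395776 = 0.421865
  M+4: 0.521284×0.05875776 + 0.401432×0.36728448 + 0.077284×0.57395776 = 0.222427
  M+6: 0.401432×0.05875776 + 0.077284×0.36728448 = 0.051972
  M+8: 0.077284×0.05875776 = 0.004541
Scale to base peak (0.421865) = 100: 70.9 : 100.0 : 52.7 : 12.3 : 1.1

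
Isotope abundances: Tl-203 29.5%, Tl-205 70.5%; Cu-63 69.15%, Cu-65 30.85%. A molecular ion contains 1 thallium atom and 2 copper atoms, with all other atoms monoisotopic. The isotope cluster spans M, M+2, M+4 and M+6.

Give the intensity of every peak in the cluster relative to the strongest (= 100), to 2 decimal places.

30.47 : 100.00 : 71.03 : 14.49

Thallium pattern (n=1): 0.2950 : 0.7050
Copper pattern (n=2): 0.47817225 : 0.4266555 : 0.09517225
Convolve the two distributions (both contribute in 2-u steps):
  M: 0.2950×0.47817225 = 0.141061
  M+2: 0.2950×0.4266555 + 0.7050×0.47817225 = 0.462975
  M+4: 0.2950×0.09517225 + 0.7050×0.4266555 = 0.328868
  M+6: 0.7050×0.09517225 = 0.067096
Scale to base peak (0.462975) = 100: 30.47 : 100.00 : 71.03 : 14.49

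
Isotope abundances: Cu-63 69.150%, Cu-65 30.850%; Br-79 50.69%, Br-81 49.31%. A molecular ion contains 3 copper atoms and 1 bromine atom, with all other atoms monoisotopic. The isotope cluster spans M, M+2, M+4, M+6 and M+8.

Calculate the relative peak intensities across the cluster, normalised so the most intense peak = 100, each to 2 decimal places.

Copper pattern (n=3): 0.33065611 : 0.44254842 : 0.19743483 : 0.02936064
Bromine pattern (n=1): 0.5069 : 0.4931
Convolve the two distributions (both contribute in 2-u steps):
  M: 0.33065611×0.5069 = 0.167610
  M+2: 0.33065611×0.4931 + 0.44254842×0.5069 = 0.387374
  M+4: 0.44254842×0.4931 + 0.19743483×0.5069 = 0.318300
  M+6: 0.19743483×0.4931 + 0.02936064×0.5069 = 0.112238
  M+8: 0.02936064×0.4931 = 0.014478
Scale to base peak (0.387374) = 100: 43.27 : 100.00 : 82.17 : 28.97 : 3.74

43.27 : 100.00 : 82.17 : 28.97 : 3.74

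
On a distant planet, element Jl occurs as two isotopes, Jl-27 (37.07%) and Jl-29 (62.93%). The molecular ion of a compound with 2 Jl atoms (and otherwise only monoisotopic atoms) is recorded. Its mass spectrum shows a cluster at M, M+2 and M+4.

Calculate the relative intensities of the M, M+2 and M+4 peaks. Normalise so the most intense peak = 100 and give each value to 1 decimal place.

29.5 : 100.0 : 84.9

The 2 Jl atoms are independent, so intensities follow the terms of (0.3707 + 0.6293)^2.
P(M) = 0.3707^2 = 0.137418
P(M+2) = 2 × 0.3707^1 × 0.6293^1 = 0.466563
P(M+4) = 0.6293^2 = 0.396018
The M+2 peak is largest (0.466563); scaling to 100 gives 29.5 : 100.0 : 84.9.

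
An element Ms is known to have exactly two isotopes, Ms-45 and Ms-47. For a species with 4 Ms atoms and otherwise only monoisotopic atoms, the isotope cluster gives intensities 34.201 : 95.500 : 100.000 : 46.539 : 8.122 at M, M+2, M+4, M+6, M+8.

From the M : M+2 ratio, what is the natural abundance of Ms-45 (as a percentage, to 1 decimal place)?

58.9%

Let p = fractional abundance of Ms-45. I(M+2)/I(M) = [C(4,1)·p^3·(1−p)] / p^4 = 4·(1−p)/p = 95.500/34.201 = 2.7923
(1−p)/p = 2.7923/4 = 0.6981  ⇒  p = 1/(1 + 0.6981) = 0.5889
Ms-45: 58.9%, Ms-47: 41.1%.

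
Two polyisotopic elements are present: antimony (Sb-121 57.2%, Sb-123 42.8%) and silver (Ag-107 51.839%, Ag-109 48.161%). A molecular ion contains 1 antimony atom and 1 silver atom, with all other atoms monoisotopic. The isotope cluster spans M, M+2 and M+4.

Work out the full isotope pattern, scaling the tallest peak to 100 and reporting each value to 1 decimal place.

59.6 : 100.0 : 41.4

Antimony pattern (n=1): 0.5720 : 0.4280
Silver pattern (n=1): 0.51839 : 0.48161
Convolve the two distributions (both contribute in 2-u steps):
  M: 0.5720×0.51839 = 0.296519
  M+2: 0.5720×0.48161 + 0.4280×0.51839 = 0.497352
  M+4: 0.4280×0.48161 = 0.206129
Scale to base peak (0.497352) = 100: 59.6 : 100.0 : 41.4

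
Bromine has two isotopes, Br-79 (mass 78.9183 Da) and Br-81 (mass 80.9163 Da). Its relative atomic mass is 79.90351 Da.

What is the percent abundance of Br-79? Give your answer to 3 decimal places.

With x = fraction of Br-79 (so Br-81 is 1 − x):
78.9183·x + 80.9163·(1 − x) = 79.90351
(78.9183 − 80.9163)·x = 79.90351 − 80.9163
x = -1.01279 / -1.9980 = 0.50690 → 50.690% Br-79, 49.310% Br-81.

50.690%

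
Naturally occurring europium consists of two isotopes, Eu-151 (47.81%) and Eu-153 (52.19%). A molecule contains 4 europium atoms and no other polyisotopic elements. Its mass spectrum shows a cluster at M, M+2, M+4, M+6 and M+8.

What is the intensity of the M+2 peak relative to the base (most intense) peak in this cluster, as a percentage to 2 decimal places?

(0.4781 + 0.5219)^4 gives M 0.0522, M+2 0.2281, M+4 0.3736, M+6 0.2719, M+8 0.0742; the largest is M+4.
P(M+4) = C(4,2) × 0.4781^2 × 0.5219^2 = 6 × 0.22857961 × 0.27237961 = 0.373563 (base)
P(M+2) = C(4,1) × 0.4781^3 × 0.5219^1 = 4 × 0.10928391 × 0.5219 = 0.228141
Relative intensity = 0.228141 / 0.373563 × 100 = 61.07

61.07%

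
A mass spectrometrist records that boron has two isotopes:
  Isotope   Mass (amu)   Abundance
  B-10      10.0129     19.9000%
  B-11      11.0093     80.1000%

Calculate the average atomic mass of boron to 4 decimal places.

10.8110 amu

Average mass = Σ (abundance × isotope mass) = 0.199000 × 10.0129 + 0.801000 × 11.0093
= 1.99257 + 8.81845 = 10.81102 amu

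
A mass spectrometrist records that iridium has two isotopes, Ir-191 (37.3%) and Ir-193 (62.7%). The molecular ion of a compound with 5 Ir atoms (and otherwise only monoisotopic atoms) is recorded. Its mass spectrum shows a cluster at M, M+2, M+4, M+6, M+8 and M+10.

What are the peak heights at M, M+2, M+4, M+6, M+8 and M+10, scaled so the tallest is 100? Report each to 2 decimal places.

The 5 Ir atoms are independent, so intensities follow the terms of (0.373 + 0.627)^5.
P(M) = 0.373^5 = 0.007220
P(M+2) = 5 × 0.373^4 × 0.627^1 = 0.060684
P(M+4) = 10 × 0.373^3 × 0.627^2 = 0.204015
P(M+6) = 10 × 0.373^2 × 0.627^3 = 0.342942
P(M+8) = 5 × 0.373^1 × 0.627^4 = 0.288237
P(M+10) = 0.627^5 = 0.096903
The M+6 peak is largest (0.342942); scaling to 100 gives 2.11 : 17.70 : 59.49 : 100.00 : 84.05 : 28.26.

2.11 : 17.70 : 59.49 : 100.00 : 84.05 : 28.26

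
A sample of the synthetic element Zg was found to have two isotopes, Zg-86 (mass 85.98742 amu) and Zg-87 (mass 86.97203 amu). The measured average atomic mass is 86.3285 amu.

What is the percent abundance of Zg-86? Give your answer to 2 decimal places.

65.36%

With x = fraction of Zg-86 (so Zg-87 is 1 − x):
85.98742·x + 86.97203·(1 − x) = 86.3285
(85.98742 − 86.97203)·x = 86.3285 − 86.97203
x = -0.64353 / -0.98461 = 0.65359 → 65.36% Zg-86, 34.64% Zg-87.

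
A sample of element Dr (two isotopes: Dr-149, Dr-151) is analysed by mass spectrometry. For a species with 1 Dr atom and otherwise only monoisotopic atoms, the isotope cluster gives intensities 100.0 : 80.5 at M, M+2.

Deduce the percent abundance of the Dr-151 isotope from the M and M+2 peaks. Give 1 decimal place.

44.6%

Let p = fractional abundance of Dr-149. I(M+2)/I(M) = [C(1,1)·p^0·(1−p)] / p^1 = 1·(1−p)/p = 80.5/100.0 = 0.8050
(1−p)/p = 0.8050/1 = 0.8050  ⇒  p = 1/(1 + 0.8050) = 0.5540
Dr-149: 55.4%, Dr-151: 44.6%.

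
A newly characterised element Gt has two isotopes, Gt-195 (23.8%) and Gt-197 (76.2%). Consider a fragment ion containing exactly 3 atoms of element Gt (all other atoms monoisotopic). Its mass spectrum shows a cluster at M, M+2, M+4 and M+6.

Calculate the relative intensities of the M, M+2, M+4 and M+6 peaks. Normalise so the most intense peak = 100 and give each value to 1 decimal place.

The 3 Gt atoms are independent, so intensities follow the terms of (0.238 + 0.762)^3.
P(M) = 0.238^3 = 0.013481
P(M+2) = 3 × 0.238^2 × 0.762^1 = 0.129488
P(M+4) = 3 × 0.238^1 × 0.762^2 = 0.414580
P(M+6) = 0.762^3 = 0.442451
The M+6 peak is largest (0.442451); scaling to 100 gives 3.0 : 29.3 : 93.7 : 100.0.

3.0 : 29.3 : 93.7 : 100.0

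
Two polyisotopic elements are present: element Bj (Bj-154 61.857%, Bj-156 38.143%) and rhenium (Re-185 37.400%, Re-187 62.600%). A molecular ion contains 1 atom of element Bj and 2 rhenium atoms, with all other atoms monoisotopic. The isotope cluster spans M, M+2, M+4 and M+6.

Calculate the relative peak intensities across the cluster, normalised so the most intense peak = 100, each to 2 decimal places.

Element Bj pattern (n=1): 0.61857 : 0.38143
Rhenium pattern (n=2): 0.139876 : 0.468248 : 0.391876
Convolve the two distributions (both contribute in 2-u steps):
  M: 0.61857×0.139876 = 0.086523
  M+2: 0.61857×0.468248 + 0.38143×0.139876 = 0.342997
  M+4: 0.61857×0.391876 + 0.38143×0.468248 = 0.421007
  M+6: 0.38143×0.391876 = 0.149473
Scale to base peak (0.421007) = 100: 20.55 : 81.47 : 100.00 : 35.50

20.55 : 81.47 : 100.00 : 35.50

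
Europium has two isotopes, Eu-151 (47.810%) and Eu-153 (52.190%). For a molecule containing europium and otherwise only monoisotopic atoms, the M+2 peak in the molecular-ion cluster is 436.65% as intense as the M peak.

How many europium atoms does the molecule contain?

4

The M+2/M ratio from n Eu atoms is n · q/p = n · 0.52190/0.47810.
n = 4.3665 × 0.47810/0.52190 = 4.00 ≈ 4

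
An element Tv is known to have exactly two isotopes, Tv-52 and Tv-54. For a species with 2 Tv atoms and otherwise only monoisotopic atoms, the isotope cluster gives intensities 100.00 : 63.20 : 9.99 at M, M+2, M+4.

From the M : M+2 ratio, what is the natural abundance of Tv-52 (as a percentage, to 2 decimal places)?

Let p = fractional abundance of Tv-52. I(M+2)/I(M) = [C(2,1)·p^1·(1−p)] / p^2 = 2·(1−p)/p = 63.20/100.00 = 0.6320
(1−p)/p = 0.6320/2 = 0.3160  ⇒  p = 1/(1 + 0.3160) = 0.7599
Tv-52: 75.99%, Tv-54: 24.01%.

75.99%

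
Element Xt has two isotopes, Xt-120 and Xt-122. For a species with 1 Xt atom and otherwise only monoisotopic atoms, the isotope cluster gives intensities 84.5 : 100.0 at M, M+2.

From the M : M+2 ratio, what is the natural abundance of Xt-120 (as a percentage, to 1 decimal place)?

Write p for the Xt-120 fraction. I(M+2)/I(M) = [C(1,1)·p^0·(1−p)] / p^1 = 1·(1−p)/p = 100.0/84.5 = 1.1834
(1−p)/p = 1.1834/1 = 1.1834  ⇒  p = 1/(1 + 1.1834) = 0.4580
Xt-120: 45.8%, Xt-122: 54.2%.

45.8%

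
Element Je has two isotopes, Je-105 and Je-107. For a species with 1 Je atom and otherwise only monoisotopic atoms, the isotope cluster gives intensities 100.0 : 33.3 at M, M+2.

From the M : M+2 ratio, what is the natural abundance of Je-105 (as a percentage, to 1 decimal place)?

Write p for the Je-105 fraction. I(M+2)/I(M) = [C(1,1)·p^0·(1−p)] / p^1 = 1·(1−p)/p = 33.3/100.0 = 0.3330
(1−p)/p = 0.3330/1 = 0.3330  ⇒  p = 1/(1 + 0.3330) = 0.7502
Je-105: 75.0%, Je-107: 25.0%.

75.0%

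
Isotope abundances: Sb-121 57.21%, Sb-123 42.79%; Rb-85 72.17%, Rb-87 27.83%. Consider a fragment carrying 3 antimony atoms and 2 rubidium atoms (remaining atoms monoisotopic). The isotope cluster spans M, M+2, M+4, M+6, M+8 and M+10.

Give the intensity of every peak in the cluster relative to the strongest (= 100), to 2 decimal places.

28.11 : 84.75 : 100.00 : 57.52 : 16.09 : 1.75

Antimony pattern (n=3): 0.18724742 : 0.42015297 : 0.3142518 : 0.07834781
Rubidium pattern (n=2): 0.52085089 : 0.40169822 : 0.07745089
Convolve the two distributions (both contribute in 2-u steps):
  M: 0.18724742×0.52085089 = 0.097528
  M+2: 0.18724742×0.40169822 + 0.42015297×0.52085089 = 0.294054
  M+4: 0.18724742×0.07745089 + 0.42015297×0.40169822 + 0.3142518×0.52085089 = 0.346956
  M+6: 0.42015297×0.07745089 + 0.3142518×0.40169822 + 0.07834781×0.52085089 = 0.199583
  M+8: 0.3142518×0.07745089 + 0.07834781×0.40169822 = 0.055811
  M+10: 0.07834781×0.07745089 = 0.006068
Scale to base peak (0.346956) = 100: 28.11 : 84.75 : 100.00 : 57.52 : 16.09 : 1.75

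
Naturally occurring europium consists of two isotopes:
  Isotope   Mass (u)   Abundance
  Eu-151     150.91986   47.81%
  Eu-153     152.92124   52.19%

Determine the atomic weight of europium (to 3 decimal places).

Weight each isotope mass by its fractional abundance: 0.4781 × 150.91986 + 0.5219 × 152.92124
= 72.154785 + 79.809595 = 151.964380 u

151.964 u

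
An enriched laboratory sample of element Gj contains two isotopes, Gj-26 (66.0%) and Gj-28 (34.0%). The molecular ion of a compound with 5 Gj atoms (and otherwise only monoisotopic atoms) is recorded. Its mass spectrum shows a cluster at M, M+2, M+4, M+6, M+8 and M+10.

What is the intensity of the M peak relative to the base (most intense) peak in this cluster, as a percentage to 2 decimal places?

37.68%

Term probabilities: M 0.1252, M+2 0.3226, M+4 0.3323, M+6 0.1712, M+8 0.0441, M+10 0.0045. Base peak = M+4.
P(M+4) = C(5,2) × 0.660^3 × 0.340^2 = 10 × 0.287496 × 0.1156 = 0.332345 (base)
P(M) = C(5,0) × 0.660^5 × 0.340^0 = 1 × 0.12523326 × 1.0000 = 0.125233
Relative intensity = 0.125233 / 0.332345 × 100 = 37.68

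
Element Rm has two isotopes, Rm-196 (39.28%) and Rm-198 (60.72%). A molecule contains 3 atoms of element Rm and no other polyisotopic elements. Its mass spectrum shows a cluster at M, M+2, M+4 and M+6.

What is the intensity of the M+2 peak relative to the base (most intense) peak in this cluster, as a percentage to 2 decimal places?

64.69%

Binomial terms of (0.3928 + 0.6072)^3: M 0.0606, M+2 0.2811, M+4 0.4345, M+6 0.2239 → M+4 is the base peak.
P(M+4) = C(3,2) × 0.3928^1 × 0.6072^2 = 3 × 0.3928 × 0.36869184 = 0.434466 (base)
P(M+2) = C(3,1) × 0.3928^2 × 0.6072^1 = 3 × 0.15429184 × 0.6072 = 0.281058
Relative intensity = 0.281058 / 0.434466 × 100 = 64.69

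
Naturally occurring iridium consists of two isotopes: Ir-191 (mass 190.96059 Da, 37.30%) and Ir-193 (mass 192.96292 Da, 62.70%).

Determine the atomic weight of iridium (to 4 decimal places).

192.2161 Da

The abundance-weighted mean is 0.3730 × 190.96059 + 0.6270 × 192.96292
= 71.228300 + 120.987751 = 192.216051 Da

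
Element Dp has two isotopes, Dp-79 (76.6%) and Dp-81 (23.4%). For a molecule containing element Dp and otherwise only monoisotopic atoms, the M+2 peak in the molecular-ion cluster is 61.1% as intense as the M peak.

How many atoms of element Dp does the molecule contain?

With n Dp atoms, P(M+2)/P(M) = C(n,1)·p^(n−1)q / p^n = n·q/p = n · 0.234/0.766.
n = 0.611 × 0.766/0.234 = 2.00 ≈ 2

2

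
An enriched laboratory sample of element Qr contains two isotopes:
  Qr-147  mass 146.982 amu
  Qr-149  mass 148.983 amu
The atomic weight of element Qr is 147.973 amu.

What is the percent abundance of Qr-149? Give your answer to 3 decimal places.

With x = fraction of Qr-147 (so Qr-149 is 1 − x):
146.982·x + 148.983·(1 − x) = 147.973
(146.982 − 148.983)·x = 147.973 − 148.983
x = -1.010 / -2.001 = 0.50475 → 50.475% Qr-147, 49.525% Qr-149.

49.525%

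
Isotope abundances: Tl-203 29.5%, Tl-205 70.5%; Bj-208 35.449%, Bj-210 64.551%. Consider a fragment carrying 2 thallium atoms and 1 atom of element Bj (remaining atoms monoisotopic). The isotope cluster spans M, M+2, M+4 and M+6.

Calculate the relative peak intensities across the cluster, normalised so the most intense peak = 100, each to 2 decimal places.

6.94 : 45.79 : 100.00 : 72.15

Thallium pattern (n=2): 0.087025 : 0.41595 : 0.497025
Element Bj pattern (n=1): 0.35449 : 0.64551
Convolve the two distributions (both contribute in 2-u steps):
  M: 0.087025×0.35449 = 0.030849
  M+2: 0.087025×0.64551 + 0.41595×0.35449 = 0.203626
  M+4: 0.41595×0.64551 + 0.497025×0.35449 = 0.444690
  M+6: 0.497025×0.64551 = 0.320835
Scale to base peak (0.444690) = 100: 6.94 : 45.79 : 100.00 : 72.15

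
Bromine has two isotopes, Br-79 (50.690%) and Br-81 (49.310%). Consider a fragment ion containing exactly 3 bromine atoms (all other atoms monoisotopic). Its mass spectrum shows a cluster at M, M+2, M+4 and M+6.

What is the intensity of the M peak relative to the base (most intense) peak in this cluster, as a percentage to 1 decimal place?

34.3%

(0.50690 + 0.49310)^3 gives M 0.1302, M+2 0.3801, M+4 0.3698, M+6 0.1199; the largest is M+2.
P(M+2) = C(3,1) × 0.50690^2 × 0.49310^1 = 3 × 0.25694761 × 0.4931 = 0.380103 (base)
P(M) = C(3,0) × 0.50690^3 × 0.49310^0 = 1 × 0.13024674 × 1.0000 = 0.130247
Relative intensity = 0.130247 / 0.380103 × 100 = 34.3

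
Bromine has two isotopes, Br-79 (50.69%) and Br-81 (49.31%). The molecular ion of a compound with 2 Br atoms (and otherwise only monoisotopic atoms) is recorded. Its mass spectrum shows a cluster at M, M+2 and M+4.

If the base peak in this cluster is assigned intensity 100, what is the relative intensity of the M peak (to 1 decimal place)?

51.4

Term probabilities: M 0.2569, M+2 0.4999, M+4 0.2431. Base peak = M+2.
P(M+2) = C(2,1) × 0.5069^1 × 0.4931^1 = 2 × 0.5069 × 0.4931 = 0.499905 (base)
P(M) = C(2,0) × 0.5069^2 × 0.4931^0 = 1 × 0.25694761 × 1.0000 = 0.256948
Relative intensity = 0.256948 / 0.499905 × 100 = 51.4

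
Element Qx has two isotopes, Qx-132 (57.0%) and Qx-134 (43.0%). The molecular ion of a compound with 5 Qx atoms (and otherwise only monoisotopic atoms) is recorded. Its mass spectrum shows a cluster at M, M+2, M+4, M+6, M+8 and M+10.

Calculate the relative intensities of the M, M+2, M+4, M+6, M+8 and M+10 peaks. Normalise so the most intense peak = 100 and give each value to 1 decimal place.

Each Qx atom is independently Qx-132 (p = 0.570) or Qx-134 (q = 0.430); the cluster is the binomial expansion (p + q)^5.
P(M) = 0.570^5 = 0.060169
P(M+2) = 5 × 0.570^4 × 0.430^1 = 0.226954
P(M+4) = 10 × 0.570^3 × 0.430^2 = 0.342422
P(M+6) = 10 × 0.570^2 × 0.430^3 = 0.258318
P(M+8) = 5 × 0.570^1 × 0.430^4 = 0.097436
P(M+10) = 0.430^5 = 0.014701
The M+4 peak is largest (0.342422); scaling to 100 gives 17.6 : 66.3 : 100.0 : 75.4 : 28.5 : 4.3.

17.6 : 66.3 : 100.0 : 75.4 : 28.5 : 4.3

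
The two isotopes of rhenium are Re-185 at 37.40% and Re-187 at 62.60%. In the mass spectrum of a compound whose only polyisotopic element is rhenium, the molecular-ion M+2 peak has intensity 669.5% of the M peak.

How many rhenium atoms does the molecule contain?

4

For n independent Re atoms, I(M+2)/I(M) = n · (abundance Re-187) / (abundance Re-185) = n · 0.6260/0.3740.
n = 6.695 × 0.3740/0.6260 = 4.00 ≈ 4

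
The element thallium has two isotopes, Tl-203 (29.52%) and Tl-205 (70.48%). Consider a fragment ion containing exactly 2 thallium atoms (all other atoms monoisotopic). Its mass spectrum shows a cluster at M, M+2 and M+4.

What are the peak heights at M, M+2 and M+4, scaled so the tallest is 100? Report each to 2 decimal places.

The 2 Tl atoms are independent, so intensities follow the terms of (0.2952 + 0.7048)^2.
P(M) = 0.2952^2 = 0.087143
P(M+2) = 2 × 0.2952^1 × 0.7048^1 = 0.416114
P(M+4) = 0.7048^2 = 0.496743
The M+4 peak is largest (0.496743); scaling to 100 gives 17.54 : 83.77 : 100.00.

17.54 : 83.77 : 100.00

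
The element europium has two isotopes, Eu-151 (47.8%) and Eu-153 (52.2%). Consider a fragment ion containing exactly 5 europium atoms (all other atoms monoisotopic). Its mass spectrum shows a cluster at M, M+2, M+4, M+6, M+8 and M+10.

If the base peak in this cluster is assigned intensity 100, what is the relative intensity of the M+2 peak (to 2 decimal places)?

Binomial terms of (0.478 + 0.522)^5: M 0.0250, M+2 0.1363, M+4 0.2976, M+6 0.3250, M+8 0.1775, M+10 0.0388 → M+6 is the base peak.
P(M+6) = C(5,3) × 0.478^2 × 0.522^3 = 10 × 0.228484 × 0.14223665 = 0.324988 (base)
P(M+2) = C(5,1) × 0.478^4 × 0.522^1 = 5 × 0.05220494 × 0.5220 = 0.136255
Relative intensity = 0.136255 / 0.324988 × 100 = 41.93

41.93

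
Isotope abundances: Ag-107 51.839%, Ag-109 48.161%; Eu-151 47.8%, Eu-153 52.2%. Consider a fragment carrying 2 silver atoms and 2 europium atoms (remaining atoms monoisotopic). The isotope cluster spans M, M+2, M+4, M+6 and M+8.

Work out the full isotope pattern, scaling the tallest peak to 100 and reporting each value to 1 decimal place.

16.4 : 66.1 : 100.0 : 67.1 : 16.8

Silver pattern (n=2): 0.26872819 : 0.49932362 : 0.23194819
Europium pattern (n=2): 0.228484 : 0.499032 : 0.272484
Convolve the two distributions (both contribute in 2-u steps):
  M: 0.26872819×0.228484 = 0.061400
  M+2: 0.26872819×0.499032 + 0.49932362×0.228484 = 0.248191
  M+4: 0.26872819×0.272484 + 0.49932362×0.499032 + 0.23194819×0.228484 = 0.375399
  M+6: 0.49932362×0.272484 + 0.23194819×0.499032 = 0.251807
  M+8: 0.23194819×0.272484 = 0.063202
Scale to base peak (0.375399) = 100: 16.4 : 66.1 : 100.0 : 67.1 : 16.8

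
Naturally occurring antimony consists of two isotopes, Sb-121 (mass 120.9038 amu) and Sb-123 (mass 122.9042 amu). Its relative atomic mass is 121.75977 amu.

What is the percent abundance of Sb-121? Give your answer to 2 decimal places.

57.21%

Let x be the fractional abundance of Sb-121; then Sb-123 has abundance 1 − x.
120.9038·x + 122.9042·(1 − x) = 121.75977
(120.9038 − 122.9042)·x = 121.75977 − 122.9042
x = -1.14443 / -2.0004 = 0.57210 → 57.21% Sb-121, 42.79% Sb-123.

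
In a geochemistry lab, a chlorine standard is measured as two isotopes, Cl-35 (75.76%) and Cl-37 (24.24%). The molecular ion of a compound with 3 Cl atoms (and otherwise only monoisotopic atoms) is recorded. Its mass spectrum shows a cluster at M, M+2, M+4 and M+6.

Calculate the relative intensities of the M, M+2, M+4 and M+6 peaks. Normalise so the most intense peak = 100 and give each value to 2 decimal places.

100.00 : 95.99 : 30.71 : 3.28

The 3 Cl atoms are independent, so intensities follow the terms of (0.7576 + 0.2424)^3.
P(M) = 0.7576^3 = 0.434830
P(M+2) = 3 × 0.7576^2 × 0.2424^1 = 0.417382
P(M+4) = 3 × 0.7576^1 × 0.2424^2 = 0.133545
P(M+6) = 0.2424^3 = 0.014243
The M peak is largest (0.434830); scaling to 100 gives 100.00 : 95.99 : 30.71 : 3.28.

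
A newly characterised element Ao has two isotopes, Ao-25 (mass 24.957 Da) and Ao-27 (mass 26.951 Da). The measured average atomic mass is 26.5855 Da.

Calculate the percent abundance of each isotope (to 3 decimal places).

Let x be the fractional abundance of Ao-25; then Ao-27 has abundance 1 − x.
24.957·x + 26.951·(1 − x) = 26.5855
(24.957 − 26.951)·x = 26.5855 − 26.951
x = -0.3655 / -1.994 = 0.18330 → 18.330% Ao-25, 81.670% Ao-27.

Ao-25: 18.330%, Ao-27: 81.670%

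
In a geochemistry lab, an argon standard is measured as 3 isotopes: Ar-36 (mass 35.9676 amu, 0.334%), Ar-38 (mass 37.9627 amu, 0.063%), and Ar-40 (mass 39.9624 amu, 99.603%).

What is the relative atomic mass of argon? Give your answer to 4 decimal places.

39.9478 amu

Weight each isotope mass by its fractional abundance: 0.00334 × 35.9676 + 0.00063 × 37.9627 + 0.99603 × 39.9624
= 0.12013 + 0.02392 + 39.80375 = 39.94780 amu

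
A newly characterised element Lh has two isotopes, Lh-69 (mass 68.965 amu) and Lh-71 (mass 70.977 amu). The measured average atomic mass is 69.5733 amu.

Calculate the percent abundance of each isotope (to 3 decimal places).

Lh-69: 69.766%, Lh-71: 30.234%

Writing the weighted mean with unknown fraction x of Lh-69:
68.965·x + 70.977·(1 − x) = 69.5733
(68.965 − 70.977)·x = 69.5733 − 70.977
x = -1.4037 / -2.012 = 0.69766 → 69.766% Lh-69, 30.234% Lh-71.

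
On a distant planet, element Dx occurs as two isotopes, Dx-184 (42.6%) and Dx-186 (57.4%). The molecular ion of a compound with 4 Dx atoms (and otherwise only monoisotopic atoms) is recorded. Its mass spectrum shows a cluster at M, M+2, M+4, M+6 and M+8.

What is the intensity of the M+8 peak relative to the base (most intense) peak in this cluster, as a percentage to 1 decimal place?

Term probabilities: M 0.0329, M+2 0.1775, M+4 0.3588, M+6 0.3223, M+8 0.1086. Base peak = M+4.
P(M+4) = C(4,2) × 0.426^2 × 0.574^2 = 6 × 0.181476 × 0.329476 = 0.358752 (base)
P(M+8) = C(4,4) × 0.426^0 × 0.574^4 = 1 × 1.0000 × 0.10855443 = 0.108554
Relative intensity = 0.108554 / 0.358752 × 100 = 30.3

30.3%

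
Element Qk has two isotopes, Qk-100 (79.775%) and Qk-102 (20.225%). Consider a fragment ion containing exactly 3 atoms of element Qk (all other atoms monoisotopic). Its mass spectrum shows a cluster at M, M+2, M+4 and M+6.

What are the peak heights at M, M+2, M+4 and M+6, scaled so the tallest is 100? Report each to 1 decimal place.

100.0 : 76.1 : 19.3 : 1.6

Each Qk atom is independently Qk-100 (p = 0.79775) or Qk-102 (q = 0.20225); the cluster is the binomial expansion (p + q)^3.
P(M) = 0.79775^3 = 0.507692
P(M+2) = 3 × 0.79775^2 × 0.20225^1 = 0.386139
P(M+4) = 3 × 0.79775^1 × 0.20225^2 = 0.097896
P(M+6) = 0.20225^3 = 0.008273
The M peak is largest (0.507692); scaling to 100 gives 100.0 : 76.1 : 19.3 : 1.6.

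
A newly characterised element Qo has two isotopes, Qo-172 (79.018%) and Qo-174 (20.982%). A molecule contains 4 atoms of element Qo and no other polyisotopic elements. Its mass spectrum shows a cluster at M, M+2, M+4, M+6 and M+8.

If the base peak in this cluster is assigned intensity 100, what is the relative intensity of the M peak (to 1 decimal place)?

(0.79018 + 0.20982)^4 gives M 0.3899, M+2 0.4141, M+4 0.1649, M+6 0.0292, M+8 0.0019; the largest is M+2.
P(M+2) = C(4,1) × 0.79018^3 × 0.20982^1 = 4 × 0.49337609 × 0.20982 = 0.414081 (base)
P(M) = C(4,0) × 0.79018^4 × 0.20982^0 = 1 × 0.38985592 × 1.0000 = 0.389856
Relative intensity = 0.389856 / 0.414081 × 100 = 94.1

94.1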